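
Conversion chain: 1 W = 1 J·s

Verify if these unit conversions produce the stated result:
The chain is incorrect (it contains an error).

Incorrect: Watt is J/s, not J·s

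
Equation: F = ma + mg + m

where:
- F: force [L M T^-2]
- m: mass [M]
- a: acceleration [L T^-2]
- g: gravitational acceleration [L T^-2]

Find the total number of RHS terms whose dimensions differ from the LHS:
1

LHS F: [L M T^-2]
- ma: [L M T^-2] ✓
- mg: [L M T^-2] ✓
- m: [M] ✗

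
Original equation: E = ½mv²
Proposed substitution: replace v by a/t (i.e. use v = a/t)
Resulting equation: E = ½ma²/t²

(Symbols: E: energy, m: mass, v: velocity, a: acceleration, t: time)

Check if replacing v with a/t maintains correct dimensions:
No

[v] = [L T^-1] and [a/t] = [L T^-3]. These differ, so the substitution replaces a quantity by one of different dimensions and the result E = ½ma²/t² has LHS [L^2 M T^-2] vs RHS [L^2 M T^-6] — inconsistent.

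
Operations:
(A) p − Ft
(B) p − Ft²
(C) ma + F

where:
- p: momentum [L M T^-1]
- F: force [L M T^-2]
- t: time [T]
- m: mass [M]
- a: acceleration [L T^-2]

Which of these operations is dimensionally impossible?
(B) p − Ft²

(A) p − Ft: p [L M T^-1] and Ft [L M T^-1] — same dimensions ✓
(B) p − Ft²: p [L M T^-1] and Ft² [L M] — different dimensions cannot be added/subtracted ✗
(C) ma + F: ma [L M T^-2] and F [L M T^-2] — same dimensions ✓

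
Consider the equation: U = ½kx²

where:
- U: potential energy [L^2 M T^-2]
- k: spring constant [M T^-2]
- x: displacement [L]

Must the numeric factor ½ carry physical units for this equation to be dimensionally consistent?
No

U has dimensions [L^2 M T^-2] and kx² already has dimensions [L^2 M T^-2], so the equation balances without ½ contributing any dimensions. ½ is a pure (dimensionless) number; changing or removing it would not affect dimensional consistency.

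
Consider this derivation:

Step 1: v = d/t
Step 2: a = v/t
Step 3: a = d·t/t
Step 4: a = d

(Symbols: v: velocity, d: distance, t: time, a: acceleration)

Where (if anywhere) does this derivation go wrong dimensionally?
Step 3

Step 1: v = d/t → LHS [L T^-1], RHS [L T^-1] ✓
Step 2: a = v/t → LHS [L T^-2], RHS [L T^-2] ✓
Step 3: a = d·t/t → LHS [L T^-2], RHS [L] ✗

The first dimensional inconsistency appears in step 3: a = d·t/t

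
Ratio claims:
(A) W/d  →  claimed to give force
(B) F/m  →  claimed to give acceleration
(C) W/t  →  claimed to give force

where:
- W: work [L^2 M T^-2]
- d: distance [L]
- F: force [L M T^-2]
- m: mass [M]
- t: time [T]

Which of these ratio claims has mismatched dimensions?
(C) W/t does not give force

(A) W/d: [L M T^-2] = force [L M T^-2] ✓
(B) F/m: [L T^-2] = acceleration [L T^-2] ✓
(C) W/t: [L^2 M T^-3] ≠ force [L M T^-2] ✗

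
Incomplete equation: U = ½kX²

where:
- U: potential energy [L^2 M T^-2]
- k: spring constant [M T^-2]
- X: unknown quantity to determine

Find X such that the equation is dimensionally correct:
X = x (displacement), dimensions [L]

U has dimensions [L^2 M T^-2]; the rest of the RHS (½k) has dimensions [M T^-2].
So X² must have dimensions [L^2], i.e. X has dimensions [L] — X = x (displacement).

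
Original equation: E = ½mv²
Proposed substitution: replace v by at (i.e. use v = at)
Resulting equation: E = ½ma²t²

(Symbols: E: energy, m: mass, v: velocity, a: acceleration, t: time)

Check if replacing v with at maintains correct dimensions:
Yes

[v] = [L T^-1] and [at] = [L T^-1]. These match, so the substitution replaces a quantity by one of the same dimensions and the result E = ½ma²t² has LHS [L^2 M T^-2] vs RHS [L^2 M T^-2] — still consistent.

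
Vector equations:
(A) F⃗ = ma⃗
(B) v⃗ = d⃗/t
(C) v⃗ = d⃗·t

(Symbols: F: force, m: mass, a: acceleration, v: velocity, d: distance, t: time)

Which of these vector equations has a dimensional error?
(C) v⃗ = d⃗·t

(A) F⃗ = ma⃗: LHS [L M T^-2], RHS [L M T^-2] ✓ — Force and acceleration are vectors, mass is a scalar
(B) v⃗ = d⃗/t: LHS [L T^-1], RHS [L T^-1] ✓ — displacement (vector) divided by time (scalar)
(C) v⃗ = d⃗·t: LHS [L T^-1], RHS [L T] ✗ — velocity is displacement per time; should be d⃗/t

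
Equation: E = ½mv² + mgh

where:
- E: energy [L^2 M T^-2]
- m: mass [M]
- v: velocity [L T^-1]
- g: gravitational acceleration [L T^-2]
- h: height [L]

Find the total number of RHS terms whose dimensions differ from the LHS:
0

LHS E: [L^2 M T^-2]
- ½mv²: [L^2 M T^-2] ✓
- mgh: [L^2 M T^-2] ✓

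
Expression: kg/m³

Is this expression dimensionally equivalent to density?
Yes

The expression kg/m³ has dimensions [L^-3 M], which is exactly density [L^-3 M].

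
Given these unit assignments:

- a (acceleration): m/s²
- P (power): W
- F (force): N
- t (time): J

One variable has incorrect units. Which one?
t

The variable t (time) should have units s, not J.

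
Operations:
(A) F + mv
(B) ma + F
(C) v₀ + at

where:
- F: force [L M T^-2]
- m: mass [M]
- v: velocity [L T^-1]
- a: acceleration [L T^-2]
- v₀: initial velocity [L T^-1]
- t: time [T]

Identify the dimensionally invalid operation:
(A) F + mv

(A) F + mv: F [L M T^-2] and mv [L M T^-1] — different dimensions cannot be added/subtracted ✗
(B) ma + F: ma [L M T^-2] and F [L M T^-2] — same dimensions ✓
(C) v₀ + at: v₀ [L T^-1] and at [L T^-1] — same dimensions ✓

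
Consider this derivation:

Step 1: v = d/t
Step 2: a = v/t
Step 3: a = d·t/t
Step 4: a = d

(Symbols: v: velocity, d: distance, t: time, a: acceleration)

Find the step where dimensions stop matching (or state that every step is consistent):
Step 3

Step 1: v = d/t → LHS [L T^-1], RHS [L T^-1] ✓
Step 2: a = v/t → LHS [L T^-2], RHS [L T^-2] ✓
Step 3: a = d·t/t → LHS [L T^-2], RHS [L] ✗

The first dimensional inconsistency appears in step 3: a = d·t/t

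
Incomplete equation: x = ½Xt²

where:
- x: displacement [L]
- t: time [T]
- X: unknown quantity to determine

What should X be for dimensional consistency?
X = a (acceleration), dimensions [L T^-2]

x has dimensions [L]; the rest of the RHS (½ t²) has dimensions [T^2].
So X must have dimensions [L T^-2] — X = a (acceleration).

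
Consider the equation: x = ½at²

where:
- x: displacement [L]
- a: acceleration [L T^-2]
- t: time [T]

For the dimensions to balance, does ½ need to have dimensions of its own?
No

x has dimensions [L] and at² already has dimensions [L], so the equation balances without ½ contributing any dimensions. ½ is a pure (dimensionless) number; changing or removing it would not affect dimensional consistency.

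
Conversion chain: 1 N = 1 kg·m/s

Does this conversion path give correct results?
The chain is incorrect (it contains an error).

Incorrect: Newton is kg·m/s², not kg·m/s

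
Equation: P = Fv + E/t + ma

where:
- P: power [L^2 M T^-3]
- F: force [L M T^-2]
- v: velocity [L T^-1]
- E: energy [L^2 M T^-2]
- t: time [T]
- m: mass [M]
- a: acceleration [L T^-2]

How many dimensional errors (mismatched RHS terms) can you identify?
1

LHS P: [L^2 M T^-3]
- Fv: [L^2 M T^-3] ✓
- E/t: [L^2 M T^-3] ✓
- ma: [L M T^-2] ✗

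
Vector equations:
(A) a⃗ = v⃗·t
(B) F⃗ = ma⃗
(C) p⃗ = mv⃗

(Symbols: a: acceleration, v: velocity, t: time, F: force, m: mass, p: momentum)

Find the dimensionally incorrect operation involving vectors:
(A) a⃗ = v⃗·t

(A) a⃗ = v⃗·t: LHS [L T^-2], RHS [L] ✗ — acceleration is velocity per time; should be v⃗/t
(B) F⃗ = ma⃗: LHS [L M T^-2], RHS [L M T^-2] ✓ — Force and acceleration are vectors, mass is a scalar
(C) p⃗ = mv⃗: LHS [L M T^-1], RHS [L M T^-1] ✓ — mass (scalar) times velocity (vector)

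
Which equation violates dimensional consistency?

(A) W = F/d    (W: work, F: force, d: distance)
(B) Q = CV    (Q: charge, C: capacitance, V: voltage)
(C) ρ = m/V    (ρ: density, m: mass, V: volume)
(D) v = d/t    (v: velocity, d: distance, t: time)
(A) W = F/d

The equation (A) W = F/d is dimensionally incorrect.

LHS (W): [L^2 M T^-2]
RHS (F/d): [M T^-2] ✗

The dimensions do not match. The other three equations balance.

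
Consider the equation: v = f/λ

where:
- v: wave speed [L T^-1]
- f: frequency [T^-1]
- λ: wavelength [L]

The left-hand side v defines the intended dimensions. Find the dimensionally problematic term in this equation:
The right-hand side term f/λ

v has dimensions [L T^-1], but f/λ has dimensions [L^-1 T^-1], so the term f/λ is dimensionally wrong for v.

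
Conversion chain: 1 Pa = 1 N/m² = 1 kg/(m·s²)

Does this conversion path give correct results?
The chain is correct (no errors).

Correct: Pascal is Newton per square meter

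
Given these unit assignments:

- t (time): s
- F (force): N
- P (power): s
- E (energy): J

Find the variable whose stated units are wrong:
P

The variable P (power) should have units W, not s.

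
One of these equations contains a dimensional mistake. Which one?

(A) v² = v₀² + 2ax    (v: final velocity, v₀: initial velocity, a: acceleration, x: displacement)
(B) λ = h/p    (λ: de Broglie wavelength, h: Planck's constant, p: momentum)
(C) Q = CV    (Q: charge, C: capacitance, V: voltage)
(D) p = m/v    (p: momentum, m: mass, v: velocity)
(D) p = m/v

The equation (D) p = m/v is dimensionally incorrect.

LHS (p): [L M T^-1]
RHS (m/v): [L^-1 M T] ✗

The dimensions do not match. The other three equations balance.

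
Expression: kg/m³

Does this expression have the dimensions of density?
Yes

The expression kg/m³ has dimensions [L^-3 M], which is exactly density [L^-3 M].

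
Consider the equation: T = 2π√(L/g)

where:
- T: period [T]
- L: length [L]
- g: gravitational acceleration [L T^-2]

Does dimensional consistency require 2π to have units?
No

T has dimensions [T] and √(L/g) already has dimensions [T], so the equation balances without 2π contributing any dimensions. 2π is a pure (dimensionless) number; changing or removing it would not affect dimensional consistency.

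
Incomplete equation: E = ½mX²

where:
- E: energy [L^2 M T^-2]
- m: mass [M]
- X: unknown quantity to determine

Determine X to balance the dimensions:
X = v (velocity), dimensions [L T^-1]

E has dimensions [L^2 M T^-2]; the rest of the RHS (½m) has dimensions [M].
So X² must have dimensions [L^2 T^-2], i.e. X has dimensions [L T^-1] — X = v (velocity).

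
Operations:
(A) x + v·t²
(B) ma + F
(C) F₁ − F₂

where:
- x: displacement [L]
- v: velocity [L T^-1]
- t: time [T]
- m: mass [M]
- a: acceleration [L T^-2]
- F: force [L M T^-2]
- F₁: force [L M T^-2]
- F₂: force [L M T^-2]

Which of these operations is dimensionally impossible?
(A) x + v·t²

(A) x + v·t²: x [L] and v·t² [L T] — different dimensions cannot be added/subtracted ✗
(B) ma + F: ma [L M T^-2] and F [L M T^-2] — same dimensions ✓
(C) F₁ − F₂: F₁ [L M T^-2] and F₂ [L M T^-2] — same dimensions ✓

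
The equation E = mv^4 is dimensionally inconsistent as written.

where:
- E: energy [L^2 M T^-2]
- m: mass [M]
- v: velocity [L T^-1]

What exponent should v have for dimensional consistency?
The exponent of v should be 2: E = mv^2

The LHS E has dimensions [L^2 M T^-2]; v has dimensions [L T^-1].
As written, the RHS mv^4 (exponent 4 on v) has dimensions [L^4 M T^-4], which does not match.
With exponent 2, the RHS mv^2 has dimensions [L^2 M T^-2], matching the LHS.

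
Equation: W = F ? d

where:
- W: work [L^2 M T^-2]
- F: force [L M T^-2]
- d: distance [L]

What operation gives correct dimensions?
multiplication (×): W = F × d

W [L^2 M T^-2]; F [L M T^-2]; d [L].
F × d → [L^2 M T^-2] ✓
F ÷ d → [M T^-2] ✗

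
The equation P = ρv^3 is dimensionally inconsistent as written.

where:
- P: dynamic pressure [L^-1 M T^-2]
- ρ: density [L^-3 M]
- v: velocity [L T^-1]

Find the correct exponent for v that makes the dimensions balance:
The exponent of v should be 2: P = ρv^2

The LHS P has dimensions [L^-1 M T^-2]; v has dimensions [L T^-1].
As written, the RHS ρv^3 (exponent 3 on v) has dimensions [M T^-3], which does not match.
With exponent 2, the RHS ρv^2 has dimensions [L^-1 M T^-2], matching the LHS.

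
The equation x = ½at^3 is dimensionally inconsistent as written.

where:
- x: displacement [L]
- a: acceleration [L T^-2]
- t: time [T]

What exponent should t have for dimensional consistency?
The exponent of t should be 2: x = ½at^2

The LHS x has dimensions [L]; t has dimensions [T].
As written, the RHS ½at^3 (exponent 3 on t) has dimensions [L T], which does not match.
With exponent 2, the RHS ½at^2 has dimensions [L], matching the LHS.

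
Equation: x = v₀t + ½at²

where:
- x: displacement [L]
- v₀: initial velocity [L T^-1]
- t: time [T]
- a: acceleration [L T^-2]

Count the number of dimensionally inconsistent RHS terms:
0

LHS x: [L]
- v₀t: [L] ✓
- ½at²: [L] ✓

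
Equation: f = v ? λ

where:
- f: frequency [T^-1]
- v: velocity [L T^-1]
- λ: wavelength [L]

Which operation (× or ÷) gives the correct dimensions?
division (÷): f = v ÷ λ

f [T^-1]; v [L T^-1]; λ [L].
v × λ → [L^2 T^-1] ✗
v ÷ λ → [T^-1] ✓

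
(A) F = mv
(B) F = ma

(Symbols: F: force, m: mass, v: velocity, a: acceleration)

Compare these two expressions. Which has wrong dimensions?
(A)

(A) F = mv: LHS [L M T^-2], RHS [L M T^-1] ✗
(B) F = ma: LHS [L M T^-2], RHS [L M T^-2] ✓

Expression (A) F = mv is dimensionally incorrect.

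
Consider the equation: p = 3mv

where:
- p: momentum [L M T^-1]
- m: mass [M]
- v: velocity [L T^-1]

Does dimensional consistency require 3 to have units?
No

p has dimensions [L M T^-1] and mv already has dimensions [L M T^-1], so the equation balances without 3 contributing any dimensions. 3 is a pure (dimensionless) number; changing or removing it would not affect dimensional consistency.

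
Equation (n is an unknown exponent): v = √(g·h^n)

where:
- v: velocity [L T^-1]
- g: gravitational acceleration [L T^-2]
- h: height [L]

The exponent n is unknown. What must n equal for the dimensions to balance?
n = 1

v has dimensions [L T^-1]; h has dimensions [L].
With n = 1: √(g·h^1) has dimensions [L T^-1], matching the LHS ✓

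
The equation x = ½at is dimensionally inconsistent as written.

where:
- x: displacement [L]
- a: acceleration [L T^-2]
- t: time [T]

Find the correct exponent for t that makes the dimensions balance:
The exponent of t should be 2: x = ½at^2

The LHS x has dimensions [L]; t has dimensions [T].
As written, the RHS ½at (exponent 1 on t) has dimensions [L T^-1], which does not match.
With exponent 2, the RHS ½at^2 has dimensions [L], matching the LHS.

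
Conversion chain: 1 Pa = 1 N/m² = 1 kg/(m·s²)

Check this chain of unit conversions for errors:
The chain is correct (no errors).

Correct: Pascal is Newton per square meter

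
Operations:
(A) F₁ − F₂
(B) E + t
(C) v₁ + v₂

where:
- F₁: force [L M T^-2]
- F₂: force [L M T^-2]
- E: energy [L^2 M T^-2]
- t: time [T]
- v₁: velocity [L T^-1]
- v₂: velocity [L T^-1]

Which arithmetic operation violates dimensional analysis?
(B) E + t

(A) F₁ − F₂: F₁ [L M T^-2] and F₂ [L M T^-2] — same dimensions ✓
(B) E + t: E [L^2 M T^-2] and t [T] — different dimensions cannot be added/subtracted ✗
(C) v₁ + v₂: v₁ [L T^-1] and v₂ [L T^-1] — same dimensions ✓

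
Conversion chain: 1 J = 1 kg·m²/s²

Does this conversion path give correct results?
The chain is correct (no errors).

Correct: Joule is defined as kg·m²/s²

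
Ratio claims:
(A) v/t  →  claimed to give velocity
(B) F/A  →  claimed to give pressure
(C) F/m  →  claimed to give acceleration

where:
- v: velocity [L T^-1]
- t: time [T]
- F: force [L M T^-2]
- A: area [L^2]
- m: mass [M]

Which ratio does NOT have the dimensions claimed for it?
(A) v/t does not give velocity

(A) v/t: [L T^-2] ≠ velocity [L T^-1] ✗
(B) F/A: [L^-1 M T^-2] = pressure [L^-1 M T^-2] ✓
(C) F/m: [L T^-2] = acceleration [L T^-2] ✓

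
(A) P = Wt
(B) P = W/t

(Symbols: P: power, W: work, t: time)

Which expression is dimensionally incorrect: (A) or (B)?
(A)

(A) P = Wt: LHS [L^2 M T^-3], RHS [L^2 M T^-1] ✗
(B) P = W/t: LHS [L^2 M T^-3], RHS [L^2 M T^-3] ✓

Expression (A) P = Wt is dimensionally incorrect.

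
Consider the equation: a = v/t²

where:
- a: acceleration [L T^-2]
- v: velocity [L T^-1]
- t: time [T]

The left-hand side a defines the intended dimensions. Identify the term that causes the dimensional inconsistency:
The right-hand side term v/t²

a has dimensions [L T^-2], but v/t² has dimensions [L T^-3], so the term v/t² is dimensionally wrong for a.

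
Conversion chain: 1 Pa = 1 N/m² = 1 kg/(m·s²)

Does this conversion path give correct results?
The chain is correct (no errors).

Correct: Pascal is Newton per square meter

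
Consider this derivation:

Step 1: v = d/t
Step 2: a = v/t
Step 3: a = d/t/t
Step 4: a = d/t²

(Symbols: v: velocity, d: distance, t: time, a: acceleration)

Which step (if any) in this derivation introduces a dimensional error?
No step introduces an error — all steps are dimensionally consistent.

Step 1: v = d/t → LHS [L T^-1], RHS [L T^-1] ✓
Step 2: a = v/t → LHS [L T^-2], RHS [L T^-2] ✓
Step 3: a = d/t/t → LHS [L T^-2], RHS [L T^-2] ✓
Step 4: a = d/t² → LHS [L T^-2], RHS [L T^-2] ✓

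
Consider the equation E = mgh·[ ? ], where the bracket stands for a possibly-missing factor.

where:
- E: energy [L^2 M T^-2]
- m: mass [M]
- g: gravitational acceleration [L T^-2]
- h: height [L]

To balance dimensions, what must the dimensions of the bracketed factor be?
Nothing is missing — the bracketed factor must be dimensionless.

E has dimensions [L^2 M T^-2] and mgh already has dimensions [L^2 M T^-2], so E = mgh is dimensionally complete.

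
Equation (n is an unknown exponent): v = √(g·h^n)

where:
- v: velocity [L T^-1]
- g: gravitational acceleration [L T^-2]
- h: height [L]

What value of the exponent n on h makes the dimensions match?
n = 1

v has dimensions [L T^-1]; h has dimensions [L].
With n = 1: √(g·h^1) has dimensions [L T^-1], matching the LHS ✓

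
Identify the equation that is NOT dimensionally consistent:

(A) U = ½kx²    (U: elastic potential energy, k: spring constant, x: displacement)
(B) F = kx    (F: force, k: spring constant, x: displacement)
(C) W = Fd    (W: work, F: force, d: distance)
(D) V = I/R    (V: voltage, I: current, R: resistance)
(D) V = I/R

The equation (D) V = I/R is dimensionally incorrect.

LHS (V): [I^-1 L^2 M T^-3]
RHS (I/R): [I^3 L^-2 M^-1 T^3] ✗

The dimensions do not match. The other three equations balance.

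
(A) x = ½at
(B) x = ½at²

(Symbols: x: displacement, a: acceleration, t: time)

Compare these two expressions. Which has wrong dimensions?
(A)

(A) x = ½at: LHS [L], RHS [L T^-1] ✗
(B) x = ½at²: LHS [L], RHS [L] ✓

Expression (A) x = ½at is dimensionally incorrect.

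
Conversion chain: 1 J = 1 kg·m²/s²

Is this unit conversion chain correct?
The chain is correct (no errors).

Correct: Joule is defined as kg·m²/s²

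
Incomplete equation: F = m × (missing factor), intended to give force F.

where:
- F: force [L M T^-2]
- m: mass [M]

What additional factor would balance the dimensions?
a (acceleration), dimensions [L T^-2]

F has dimensions [L M T^-2] and m has dimensions [M].
The missing factor must have dimensions [L M T^-2] / [M] = [L T^-2], i.e. acceleration (a).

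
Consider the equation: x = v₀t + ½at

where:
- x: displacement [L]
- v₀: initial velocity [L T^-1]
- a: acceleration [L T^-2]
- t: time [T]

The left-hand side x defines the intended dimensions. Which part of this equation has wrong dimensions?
The term ½at

Checking each RHS term against the LHS:
- v₀t: [L] — matches x [L] ✓
- ½at: [L T^-1] — does NOT match x [L] ✗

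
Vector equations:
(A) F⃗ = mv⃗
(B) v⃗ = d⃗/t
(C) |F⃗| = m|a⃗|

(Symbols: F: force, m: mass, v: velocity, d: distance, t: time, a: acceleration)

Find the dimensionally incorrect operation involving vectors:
(A) F⃗ = mv⃗

(A) F⃗ = mv⃗: LHS [L M T^-2], RHS [L M T^-1] ✗ — mass times velocity is momentum, not force; should be ma⃗
(B) v⃗ = d⃗/t: LHS [L T^-1], RHS [L T^-1] ✓ — displacement (vector) divided by time (scalar)
(C) |F⃗| = m|a⃗|: LHS [L M T^-2], RHS [L M T^-2] ✓ — magnitudes of vectors are scalars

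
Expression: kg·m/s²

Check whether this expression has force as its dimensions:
Yes

The expression kg·m/s² has dimensions [L M T^-2], which is exactly force [L M T^-2].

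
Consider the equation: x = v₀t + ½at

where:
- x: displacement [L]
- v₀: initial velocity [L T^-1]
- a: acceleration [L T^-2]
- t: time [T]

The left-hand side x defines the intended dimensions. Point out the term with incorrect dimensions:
The term ½at

Checking each RHS term against the LHS:
- v₀t: [L] — matches x [L] ✓
- ½at: [L T^-1] — does NOT match x [L] ✗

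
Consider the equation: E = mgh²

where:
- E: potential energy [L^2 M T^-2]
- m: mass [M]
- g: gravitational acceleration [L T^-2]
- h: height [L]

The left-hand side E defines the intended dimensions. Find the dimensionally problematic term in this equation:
The right-hand side term mgh²

E has dimensions [L^2 M T^-2], but mgh² has dimensions [L^3 M T^-2], so the term mgh² is dimensionally wrong for E.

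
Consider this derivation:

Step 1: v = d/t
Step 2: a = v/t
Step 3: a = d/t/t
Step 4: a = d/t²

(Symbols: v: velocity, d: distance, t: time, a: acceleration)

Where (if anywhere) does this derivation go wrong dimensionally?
No step introduces an error — all steps are dimensionally consistent.

Step 1: v = d/t → LHS [L T^-1], RHS [L T^-1] ✓
Step 2: a = v/t → LHS [L T^-2], RHS [L T^-2] ✓
Step 3: a = d/t/t → LHS [L T^-2], RHS [L T^-2] ✓
Step 4: a = d/t² → LHS [L T^-2], RHS [L T^-2] ✓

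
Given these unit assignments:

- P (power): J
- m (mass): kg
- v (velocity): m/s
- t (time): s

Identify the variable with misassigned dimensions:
P

The variable P (power) should have units W, not J.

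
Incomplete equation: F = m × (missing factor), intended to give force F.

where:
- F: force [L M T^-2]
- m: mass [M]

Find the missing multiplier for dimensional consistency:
a (acceleration), dimensions [L T^-2]

F has dimensions [L M T^-2] and m has dimensions [M].
The missing factor must have dimensions [L M T^-2] / [M] = [L T^-2], i.e. acceleration (a).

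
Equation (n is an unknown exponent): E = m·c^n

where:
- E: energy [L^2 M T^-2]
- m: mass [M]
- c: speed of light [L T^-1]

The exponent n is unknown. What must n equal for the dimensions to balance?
n = 2

E has dimensions [L^2 M T^-2]; c has dimensions [L T^-1].
The rest of the RHS has dimensions [M], so c^n must supply [L^2 T^-2].
With n = 2: m·c^2 has dimensions [L^2 M T^-2], matching the LHS ✓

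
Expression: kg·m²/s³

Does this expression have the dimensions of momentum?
No

The expression kg·m²/s³ has dimensions [L^2 M T^-3], but momentum has dimensions [L M T^-1].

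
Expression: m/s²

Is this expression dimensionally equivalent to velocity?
No

The expression m/s² has dimensions [L T^-2], but velocity has dimensions [L T^-1].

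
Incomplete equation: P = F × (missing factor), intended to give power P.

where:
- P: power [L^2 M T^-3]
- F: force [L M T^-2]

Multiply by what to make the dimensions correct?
v (velocity), dimensions [L T^-1]

P has dimensions [L^2 M T^-3] and F has dimensions [L M T^-2].
The missing factor must have dimensions [L^2 M T^-3] / [L M T^-2] = [L T^-1], i.e. velocity (v).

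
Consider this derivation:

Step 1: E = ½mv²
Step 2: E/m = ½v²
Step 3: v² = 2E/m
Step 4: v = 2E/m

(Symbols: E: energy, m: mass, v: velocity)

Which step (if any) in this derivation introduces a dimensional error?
Step 4

Step 1: E = ½mv² → LHS [L^2 M T^-2], RHS [L^2 M T^-2] ✓
Step 2: E/m = ½v² → LHS [L^2 T^-2], RHS [L^2 T^-2] ✓
Step 3: v² = 2E/m → LHS [L^2 T^-2], RHS [L^2 T^-2] ✓
Step 4: v = 2E/m → LHS [L T^-1], RHS [L^2 T^-2] ✗

The first dimensional inconsistency appears in step 4: v = 2E/m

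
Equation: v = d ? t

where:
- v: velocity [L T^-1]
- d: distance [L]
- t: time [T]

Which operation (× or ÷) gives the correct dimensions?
division (÷): v = d ÷ t

v [L T^-1]; d [L]; t [T].
d × t → [L T] ✗
d ÷ t → [L T^-1] ✓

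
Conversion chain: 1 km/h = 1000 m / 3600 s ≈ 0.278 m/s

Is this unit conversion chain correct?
The chain is correct (no errors).

Correct: 1 km = 1000 m, 1 h = 3600 s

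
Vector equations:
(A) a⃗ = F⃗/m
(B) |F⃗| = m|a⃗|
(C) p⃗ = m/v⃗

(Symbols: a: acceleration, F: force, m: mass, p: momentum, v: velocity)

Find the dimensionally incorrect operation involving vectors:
(C) p⃗ = m/v⃗

(A) a⃗ = F⃗/m: LHS [L T^-2], RHS [L T^-2] ✓ — force (vector) divided by mass (scalar)
(B) |F⃗| = m|a⃗|: LHS [L M T^-2], RHS [L M T^-2] ✓ — magnitudes of vectors are scalars
(C) p⃗ = m/v⃗: LHS [L M T^-1], RHS [L^-1 M T] ✗ — momentum is mass times velocity; should be mv⃗ (and division by a vector is undefined)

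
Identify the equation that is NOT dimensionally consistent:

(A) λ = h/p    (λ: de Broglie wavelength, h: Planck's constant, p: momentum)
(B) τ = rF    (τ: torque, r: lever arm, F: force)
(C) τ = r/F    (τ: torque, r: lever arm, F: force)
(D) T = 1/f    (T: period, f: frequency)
(C) τ = r/F

The equation (C) τ = r/F is dimensionally incorrect.

LHS (τ): [L^2 M T^-2]
RHS (r/F): [M^-1 T^2] ✗

The dimensions do not match. The other three equations balance.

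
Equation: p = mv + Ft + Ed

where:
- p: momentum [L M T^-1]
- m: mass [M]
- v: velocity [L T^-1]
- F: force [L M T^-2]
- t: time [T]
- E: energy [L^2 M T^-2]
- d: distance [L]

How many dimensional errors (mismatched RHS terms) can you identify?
1

LHS p: [L M T^-1]
- mv: [L M T^-1] ✓
- Ft: [L M T^-1] ✓
- Ed: [L^3 M T^-2] ✗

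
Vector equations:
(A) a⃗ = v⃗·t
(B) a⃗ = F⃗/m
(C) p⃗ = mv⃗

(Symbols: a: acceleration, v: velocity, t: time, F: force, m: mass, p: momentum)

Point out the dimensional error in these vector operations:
(A) a⃗ = v⃗·t

(A) a⃗ = v⃗·t: LHS [L T^-2], RHS [L] ✗ — acceleration is velocity per time; should be v⃗/t
(B) a⃗ = F⃗/m: LHS [L T^-2], RHS [L T^-2] ✓ — force (vector) divided by mass (scalar)
(C) p⃗ = mv⃗: LHS [L M T^-1], RHS [L M T^-1] ✓ — mass (scalar) times velocity (vector)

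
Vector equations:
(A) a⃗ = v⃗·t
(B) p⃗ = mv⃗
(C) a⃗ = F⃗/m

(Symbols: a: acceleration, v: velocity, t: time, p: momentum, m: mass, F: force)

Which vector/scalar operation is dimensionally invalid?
(A) a⃗ = v⃗·t

(A) a⃗ = v⃗·t: LHS [L T^-2], RHS [L] ✗ — acceleration is velocity per time; should be v⃗/t
(B) p⃗ = mv⃗: LHS [L M T^-1], RHS [L M T^-1] ✓ — mass (scalar) times velocity (vector)
(C) a⃗ = F⃗/m: LHS [L T^-2], RHS [L T^-2] ✓ — force (vector) divided by mass (scalar)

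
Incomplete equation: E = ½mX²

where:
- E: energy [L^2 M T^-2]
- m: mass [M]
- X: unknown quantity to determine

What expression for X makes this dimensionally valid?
X = v (velocity), dimensions [L T^-1]

E has dimensions [L^2 M T^-2]; the rest of the RHS (½m) has dimensions [M].
So X² must have dimensions [L^2 T^-2], i.e. X has dimensions [L T^-1] — X = v (velocity).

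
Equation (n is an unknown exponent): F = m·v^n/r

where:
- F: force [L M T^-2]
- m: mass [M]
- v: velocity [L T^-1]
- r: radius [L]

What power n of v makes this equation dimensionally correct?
n = 2

F has dimensions [L M T^-2]; v has dimensions [L T^-1].
The rest of the RHS has dimensions [L^-1 M], so v^n must supply [L^2 T^-2].
With n = 2: m·v^2/r has dimensions [L M T^-2], matching the LHS ✓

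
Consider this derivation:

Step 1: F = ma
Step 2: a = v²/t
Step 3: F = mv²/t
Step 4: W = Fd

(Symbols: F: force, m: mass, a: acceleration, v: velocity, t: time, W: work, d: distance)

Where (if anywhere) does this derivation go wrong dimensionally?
Step 2

Step 1: F = ma → LHS [L M T^-2], RHS [L M T^-2] ✓
Step 2: a = v²/t → LHS [L T^-2], RHS [L^2 T^-3] ✗

The first dimensional inconsistency appears in step 2: a = v²/t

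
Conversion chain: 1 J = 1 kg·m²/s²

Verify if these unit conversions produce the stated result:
The chain is correct (no errors).

Correct: Joule is defined as kg·m²/s²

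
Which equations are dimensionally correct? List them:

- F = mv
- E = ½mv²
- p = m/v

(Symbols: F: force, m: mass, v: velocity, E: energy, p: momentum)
Dimensionally correct: E = ½mv²
Dimensionally incorrect: F = mv, p = m/v
Ordered (correct first, then incorrect): E = ½mv², F = mv, p = m/v

- F = mv: LHS [L M T^-2], RHS [L M T^-1] → incorrect ✗
- E = ½mv²: LHS [L^2 M T^-2], RHS [L^2 M T^-2] → correct ✓
- p = m/v: LHS [L M T^-1], RHS [L^-1 M T] → incorrect ✗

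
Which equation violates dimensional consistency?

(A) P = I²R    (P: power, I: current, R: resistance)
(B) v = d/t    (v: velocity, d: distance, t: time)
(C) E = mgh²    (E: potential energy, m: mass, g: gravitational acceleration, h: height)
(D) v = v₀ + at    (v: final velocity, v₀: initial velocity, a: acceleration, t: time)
(C) E = mgh²

The equation (C) E = mgh² is dimensionally incorrect.

LHS (E): [L^2 M T^-2]
RHS (mgh²): [L^3 M T^-2] ✗

The dimensions do not match. The other three equations balance.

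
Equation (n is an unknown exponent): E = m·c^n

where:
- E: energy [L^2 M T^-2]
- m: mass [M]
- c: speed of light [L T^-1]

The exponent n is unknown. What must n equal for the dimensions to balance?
n = 2

E has dimensions [L^2 M T^-2]; c has dimensions [L T^-1].
The rest of the RHS has dimensions [M], so c^n must supply [L^2 T^-2].
With n = 2: m·c^2 has dimensions [L^2 M T^-2], matching the LHS ✓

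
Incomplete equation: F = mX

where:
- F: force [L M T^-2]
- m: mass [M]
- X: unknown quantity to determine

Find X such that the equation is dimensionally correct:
X = a (acceleration), dimensions [L T^-2]

F has dimensions [L M T^-2]; the rest of the RHS (m) has dimensions [M].
So X must have dimensions [L T^-2] — X = a (acceleration).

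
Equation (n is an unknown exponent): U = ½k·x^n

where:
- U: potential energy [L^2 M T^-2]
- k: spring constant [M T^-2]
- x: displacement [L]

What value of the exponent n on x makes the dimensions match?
n = 2

U has dimensions [L^2 M T^-2]; x has dimensions [L].
The rest of the RHS has dimensions [M T^-2], so x^n must supply [L^2].
With n = 2: ½k·x^2 has dimensions [L^2 M T^-2], matching the LHS ✓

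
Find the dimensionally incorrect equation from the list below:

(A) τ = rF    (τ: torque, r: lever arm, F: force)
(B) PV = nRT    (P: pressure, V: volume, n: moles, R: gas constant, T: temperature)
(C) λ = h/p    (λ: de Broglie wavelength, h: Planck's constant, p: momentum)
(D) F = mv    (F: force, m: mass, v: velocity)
(D) F = mv

The equation (D) F = mv is dimensionally incorrect.

LHS (F): [L M T^-2]
RHS (mv): [L M T^-1] ✗

The dimensions do not match. The other three equations balance.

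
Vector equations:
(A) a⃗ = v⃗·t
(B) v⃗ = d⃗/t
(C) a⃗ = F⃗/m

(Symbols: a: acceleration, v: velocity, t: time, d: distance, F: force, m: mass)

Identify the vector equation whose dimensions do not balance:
(A) a⃗ = v⃗·t

(A) a⃗ = v⃗·t: LHS [L T^-2], RHS [L] ✗ — acceleration is velocity per time; should be v⃗/t
(B) v⃗ = d⃗/t: LHS [L T^-1], RHS [L T^-1] ✓ — displacement (vector) divided by time (scalar)
(C) a⃗ = F⃗/m: LHS [L T^-2], RHS [L T^-2] ✓ — force (vector) divided by mass (scalar)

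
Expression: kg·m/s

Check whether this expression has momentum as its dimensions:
Yes

The expression kg·m/s has dimensions [L M T^-1], which is exactly momentum [L M T^-1].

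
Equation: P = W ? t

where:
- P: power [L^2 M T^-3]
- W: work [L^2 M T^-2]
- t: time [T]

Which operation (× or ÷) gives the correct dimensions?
division (÷): P = W ÷ t

P [L^2 M T^-3]; W [L^2 M T^-2]; t [T].
W × t → [L^2 M T^-1] ✗
W ÷ t → [L^2 M T^-3] ✓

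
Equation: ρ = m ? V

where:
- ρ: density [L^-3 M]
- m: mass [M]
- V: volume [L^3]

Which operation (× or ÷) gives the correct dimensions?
division (÷): ρ = m ÷ V

ρ [L^-3 M]; m [M]; V [L^3].
m × V → [L^3 M] ✗
m ÷ V → [L^-3 M] ✓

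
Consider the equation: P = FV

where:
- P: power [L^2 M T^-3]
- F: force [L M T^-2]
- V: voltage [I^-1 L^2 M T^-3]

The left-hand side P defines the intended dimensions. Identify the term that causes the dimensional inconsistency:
The right-hand side term FV

P has dimensions [L^2 M T^-3], but FV has dimensions [I^-1 L^3 M^2 T^-5], so the term FV is dimensionally wrong for P.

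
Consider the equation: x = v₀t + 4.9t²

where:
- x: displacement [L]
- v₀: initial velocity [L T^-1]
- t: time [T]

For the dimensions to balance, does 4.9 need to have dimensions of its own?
Yes

x has dimensions [L], while t² alone has dimensions [T^2]. For the equation to balance, the factor 4.9 must carry dimensions [L T^-2] — it is a dimensional constant (a numerical value of a physical quantity with its units suppressed), not a pure number.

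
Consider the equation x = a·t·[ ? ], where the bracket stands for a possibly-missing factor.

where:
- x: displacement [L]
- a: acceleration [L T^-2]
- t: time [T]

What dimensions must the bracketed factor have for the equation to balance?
[T] — time (e.g. t)

x has dimensions [L]; a·t has dimensions [L T^-1].
The bracketed factor must supply [L] / [L T^-1] = [T].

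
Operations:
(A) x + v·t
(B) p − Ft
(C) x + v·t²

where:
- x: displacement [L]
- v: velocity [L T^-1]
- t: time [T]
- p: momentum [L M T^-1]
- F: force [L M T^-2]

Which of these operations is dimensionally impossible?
(C) x + v·t²

(A) x + v·t: x [L] and v·t [L] — same dimensions ✓
(B) p − Ft: p [L M T^-1] and Ft [L M T^-1] — same dimensions ✓
(C) x + v·t²: x [L] and v·t² [L T] — different dimensions cannot be added/subtracted ✗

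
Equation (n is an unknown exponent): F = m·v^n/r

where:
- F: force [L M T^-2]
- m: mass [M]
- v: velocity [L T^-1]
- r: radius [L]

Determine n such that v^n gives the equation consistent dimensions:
n = 2

F has dimensions [L M T^-2]; v has dimensions [L T^-1].
The rest of the RHS has dimensions [L^-1 M], so v^n must supply [L^2 T^-2].
With n = 2: m·v^2/r has dimensions [L M T^-2], matching the LHS ✓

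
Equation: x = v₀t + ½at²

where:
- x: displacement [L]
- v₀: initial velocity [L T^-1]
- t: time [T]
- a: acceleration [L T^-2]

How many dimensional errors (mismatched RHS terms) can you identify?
0

LHS x: [L]
- v₀t: [L] ✓
- ½at²: [L] ✓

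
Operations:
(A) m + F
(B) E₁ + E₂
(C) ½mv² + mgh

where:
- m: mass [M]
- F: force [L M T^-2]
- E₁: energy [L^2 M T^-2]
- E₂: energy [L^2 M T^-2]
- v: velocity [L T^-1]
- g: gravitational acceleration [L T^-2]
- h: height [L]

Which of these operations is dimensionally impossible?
(A) m + F

(A) m + F: m [M] and F [L M T^-2] — different dimensions cannot be added/subtracted ✗
(B) E₁ + E₂: E₁ [L^2 M T^-2] and E₂ [L^2 M T^-2] — same dimensions ✓
(C) ½mv² + mgh: ½mv² [L^2 M T^-2] and mgh [L^2 M T^-2] — same dimensions ✓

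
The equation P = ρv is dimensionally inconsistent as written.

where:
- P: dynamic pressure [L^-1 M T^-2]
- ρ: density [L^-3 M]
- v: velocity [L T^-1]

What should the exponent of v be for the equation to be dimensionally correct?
The exponent of v should be 2: P = ρv^2

The LHS P has dimensions [L^-1 M T^-2]; v has dimensions [L T^-1].
As written, the RHS ρv (exponent 1 on v) has dimensions [L^-2 M T^-1], which does not match.
With exponent 2, the RHS ρv^2 has dimensions [L^-1 M T^-2], matching the LHS.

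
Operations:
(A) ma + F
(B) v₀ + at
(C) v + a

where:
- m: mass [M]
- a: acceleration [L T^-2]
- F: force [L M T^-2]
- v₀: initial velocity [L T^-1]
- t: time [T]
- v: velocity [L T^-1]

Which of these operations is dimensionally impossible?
(C) v + a

(A) ma + F: ma [L M T^-2] and F [L M T^-2] — same dimensions ✓
(B) v₀ + at: v₀ [L T^-1] and at [L T^-1] — same dimensions ✓
(C) v + a: v [L T^-1] and a [L T^-2] — different dimensions cannot be added/subtracted ✗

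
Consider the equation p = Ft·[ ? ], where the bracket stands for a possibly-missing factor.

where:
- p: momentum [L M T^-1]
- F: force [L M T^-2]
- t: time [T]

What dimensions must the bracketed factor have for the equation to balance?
Nothing is missing — the bracketed factor must be dimensionless.

p has dimensions [L M T^-1] and Ft already has dimensions [L M T^-1], so p = Ft is dimensionally complete.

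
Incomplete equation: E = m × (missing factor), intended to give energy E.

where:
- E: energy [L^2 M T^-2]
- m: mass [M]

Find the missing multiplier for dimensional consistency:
v² (velocity squared), dimensions [L^2 T^-2]

E has dimensions [L^2 M T^-2] and m has dimensions [M].
The missing factor must have dimensions [L^2 M T^-2] / [M] = [L^2 T^-2], i.e. velocity squared (v²).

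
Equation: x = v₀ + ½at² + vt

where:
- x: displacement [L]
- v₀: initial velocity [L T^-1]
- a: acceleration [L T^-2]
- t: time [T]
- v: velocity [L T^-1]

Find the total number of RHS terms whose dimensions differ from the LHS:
1

LHS x: [L]
- v₀: [L T^-1] ✗
- ½at²: [L] ✓
- vt: [L] ✓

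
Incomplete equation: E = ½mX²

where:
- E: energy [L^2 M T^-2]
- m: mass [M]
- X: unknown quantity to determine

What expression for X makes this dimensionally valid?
X = v (velocity), dimensions [L T^-1]

E has dimensions [L^2 M T^-2]; the rest of the RHS (½m) has dimensions [M].
So X² must have dimensions [L^2 T^-2], i.e. X has dimensions [L T^-1] — X = v (velocity).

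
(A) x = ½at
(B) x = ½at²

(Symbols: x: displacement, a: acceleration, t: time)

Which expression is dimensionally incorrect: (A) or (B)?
(A)

(A) x = ½at: LHS [L], RHS [L T^-1] ✗
(B) x = ½at²: LHS [L], RHS [L] ✓

Expression (A) x = ½at is dimensionally incorrect.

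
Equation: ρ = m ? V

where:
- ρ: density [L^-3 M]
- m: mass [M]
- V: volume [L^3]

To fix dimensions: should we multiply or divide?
division (÷): ρ = m ÷ V

ρ [L^-3 M]; m [M]; V [L^3].
m × V → [L^3 M] ✗
m ÷ V → [L^-3 M] ✓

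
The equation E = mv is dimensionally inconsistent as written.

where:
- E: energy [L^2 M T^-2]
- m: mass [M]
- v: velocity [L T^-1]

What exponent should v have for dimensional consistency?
The exponent of v should be 2: E = mv^2

The LHS E has dimensions [L^2 M T^-2]; v has dimensions [L T^-1].
As written, the RHS mv (exponent 1 on v) has dimensions [L M T^-1], which does not match.
With exponent 2, the RHS mv^2 has dimensions [L^2 M T^-2], matching the LHS.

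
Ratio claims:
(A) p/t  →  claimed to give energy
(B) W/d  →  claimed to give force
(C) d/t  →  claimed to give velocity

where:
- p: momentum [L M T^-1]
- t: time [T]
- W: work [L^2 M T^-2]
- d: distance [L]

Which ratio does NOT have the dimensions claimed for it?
(A) p/t does not give energy

(A) p/t: [L M T^-2] ≠ energy [L^2 M T^-2] ✗
(B) W/d: [L M T^-2] = force [L M T^-2] ✓
(C) d/t: [L T^-1] = velocity [L T^-1] ✓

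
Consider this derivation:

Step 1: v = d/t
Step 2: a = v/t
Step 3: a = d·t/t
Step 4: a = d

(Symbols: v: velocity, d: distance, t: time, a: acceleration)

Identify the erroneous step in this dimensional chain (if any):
Step 3

Step 1: v = d/t → LHS [L T^-1], RHS [L T^-1] ✓
Step 2: a = v/t → LHS [L T^-2], RHS [L T^-2] ✓
Step 3: a = d·t/t → LHS [L T^-2], RHS [L] ✗

The first dimensional inconsistency appears in step 3: a = d·t/t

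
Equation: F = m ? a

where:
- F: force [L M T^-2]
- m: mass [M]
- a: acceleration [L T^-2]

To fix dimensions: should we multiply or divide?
multiplication (×): F = m × a

F [L M T^-2]; m [M]; a [L T^-2].
m × a → [L M T^-2] ✓
m ÷ a → [L^-1 M T^2] ✗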